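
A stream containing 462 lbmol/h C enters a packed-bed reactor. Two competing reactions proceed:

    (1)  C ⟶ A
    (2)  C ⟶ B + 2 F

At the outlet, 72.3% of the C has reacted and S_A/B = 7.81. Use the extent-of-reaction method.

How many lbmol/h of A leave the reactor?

296 lbmol/h

Conversion of C: C consumed = 0.723 × 462 = 334 lbmol/h = 1ξ₁ + 1ξ₂.
Selectivity: 1ξ₁ / (1ξ₂) = 7.81 → ξ₁ = 7.81 ξ₂.
Substitute: (1·7.81 + 1) ξ₂ = 334 → ξ₂ = 37.91 lbmol/h, ξ₁ = 296.1 lbmol/h.
Outlet amounts (n = n₀ + Σ ν·ξ):
  C: 462 − 1(296.1) − 1(37.91) = 128
  A: 0 + 1(296.1) = 296.1
  B: 0 + 1(37.91) = 37.91
  F: 0 + 2(37.91) = 75.83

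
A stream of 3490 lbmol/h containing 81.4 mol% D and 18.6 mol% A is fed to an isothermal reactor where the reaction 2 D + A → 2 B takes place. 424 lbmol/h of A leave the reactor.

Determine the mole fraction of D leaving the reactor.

For A: n = n₀ − 1ξ → 424 = 649.1 − 1ξ, giving ξ = 225.1 lbmol/h.
Outlet amounts (n = n₀ + ν ξ):
  D: 2841 − 2(225.1) = 2391
  A: 649.1 − 1(225.1) = 424
  B: 0 + 2(225.1) = 450.3
Total out = 3265 lbmol/h; y_D = 2391 / 3265 = 0.7322.

0.732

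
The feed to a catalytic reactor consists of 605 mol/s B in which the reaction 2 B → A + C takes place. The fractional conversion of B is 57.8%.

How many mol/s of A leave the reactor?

B reacted = 0.578 × 605 = 349.7 mol/s; ν_B = −2, so ξ = 349.7/2 = 174.8 mol/s.
Outlet amounts (n = n₀ + ν ξ):
  B: 605 − 2(174.8) = 255.3
  A: 0 + 1(174.8) = 174.8
  C: 0 + 1(174.8) = 174.8

175 mol/s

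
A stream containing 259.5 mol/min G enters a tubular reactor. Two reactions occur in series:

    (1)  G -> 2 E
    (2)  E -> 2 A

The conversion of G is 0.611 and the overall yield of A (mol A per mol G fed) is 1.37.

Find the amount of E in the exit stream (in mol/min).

139 mol/min

Conversion of G: G consumed = 1ξ₁ = 0.611 × 259.5 → ξ₁ = 158.6 mol/min.
Yield of A: 2ξ₂ / 259.5 = 1.37 → ξ₂ = 177.8 mol/min.
Outlet amounts (n = n₀ + Σ ν·ξ):
  G: 259.5 − 1(158.6) = 100.9
  E: 0 + 2(158.6) − 1(177.8) = 139.4
  A: 0 + 2(177.8) = 355.5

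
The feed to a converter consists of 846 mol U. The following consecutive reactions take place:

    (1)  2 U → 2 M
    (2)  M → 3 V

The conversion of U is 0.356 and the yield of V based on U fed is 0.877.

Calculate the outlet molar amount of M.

Conversion of U: U consumed = 2ξ₁ = 0.356 × 846 → ξ₁ = 150.6 mol.
Yield of V: 3ξ₂ / 846 = 0.877 → ξ₂ = 247.3 mol.
Outlet amounts (n = n₀ + Σ ν·ξ):
  U: 846 − 2(150.6) = 544.8
  M: 0 + 2(150.6) − 1(247.3) = 53.86
  V: 0 + 3(247.3) = 741.9

53.9 mol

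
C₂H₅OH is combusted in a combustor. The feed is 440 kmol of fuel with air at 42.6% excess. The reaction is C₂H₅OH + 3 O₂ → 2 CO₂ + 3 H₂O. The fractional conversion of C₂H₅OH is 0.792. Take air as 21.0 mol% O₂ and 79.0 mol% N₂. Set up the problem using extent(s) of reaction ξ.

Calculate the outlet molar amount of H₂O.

Stoichiometric O₂ = 3 × 440 = 1320 kmol; O₂ fed = 1320 × 1.426 = 1882 kmol.
N₂ fed = 1882 × 79/21 = 7081 kmol.
Fuel reacted = 0.792 × 440 → ξ = 348.5 kmol.
Outlet (n = n₀ + ν ξ):
  C₂H₅OH: 440 − 1(348.5) = 91.52
  O₂: 1882 − 3(348.5) = 836.9
  N₂: 7081 (inert)
  CO₂: 0 + 2(348.5) = 697
  H₂O: 0 + 3(348.5) = 1045

1050 kmol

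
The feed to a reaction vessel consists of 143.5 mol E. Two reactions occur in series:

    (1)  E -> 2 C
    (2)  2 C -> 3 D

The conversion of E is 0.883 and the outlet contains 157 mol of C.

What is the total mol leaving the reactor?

Conversion of E: E consumed = 1ξ₁ = 0.883 × 143.5 → ξ₁ = 126.7 mol.
C balance: n_C = 0 + 2ξ₁ − 2ξ₂ = 157 → ξ₂ = (2·126.7 − 157)/2 = 48.21 mol.
Outlet amounts (n = n₀ + Σ ν·ξ):
  E: 143.5 − 1(126.7) = 16.79
  C: 0 + 2(126.7) − 2(48.21) = 157
  D: 0 + 3(48.21) = 144.6
Total out = 16.79 + 157 + 144.6 = 318.4 mol.

318 mol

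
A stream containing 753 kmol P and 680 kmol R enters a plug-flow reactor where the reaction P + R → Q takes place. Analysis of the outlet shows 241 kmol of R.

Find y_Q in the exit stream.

For R: n = n₀ − 1ξ → 241 = 680 − 1ξ, giving ξ = 439 kmol.
Outlet amounts (n = n₀ + ν ξ):
  P: 753 − 1(439) = 314
  R: 680 − 1(439) = 241
  Q: 0 + 1(439) = 439
Total out = 994 kmol; y_Q = 439 / 994 = 0.4416.

0.442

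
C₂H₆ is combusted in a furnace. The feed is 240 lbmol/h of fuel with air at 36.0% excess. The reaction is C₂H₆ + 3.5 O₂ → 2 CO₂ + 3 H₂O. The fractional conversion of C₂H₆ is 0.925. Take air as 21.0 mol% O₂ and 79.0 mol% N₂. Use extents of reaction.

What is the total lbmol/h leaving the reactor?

Stoichiometric O₂ = 3.5 × 240 = 840 lbmol/h; O₂ fed = 840 × 1.360 = 1142 lbmol/h.
N₂ fed = 1142 × 79/21 = 4298 lbmol/h.
Fuel reacted = 0.925 × 240 → ξ = 222 lbmol/h.
Outlet (n = n₀ + ν ξ):
  C₂H₆: 240 − 1(222) = 18
  O₂: 1142 − 3.5(222) = 365.4
  N₂: 4298 (inert)
  CO₂: 0 + 2(222) = 444
  H₂O: 0 + 3(222) = 666
Total out = 18 + 365.4 + 4298 + 444 + 666 = 5791 lbmol/h.

5790 lbmol/h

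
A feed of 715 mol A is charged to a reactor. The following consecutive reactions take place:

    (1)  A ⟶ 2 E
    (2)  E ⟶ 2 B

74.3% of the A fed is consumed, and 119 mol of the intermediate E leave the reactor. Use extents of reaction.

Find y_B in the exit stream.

0.862

Conversion of A: A consumed = 1ξ₁ = 0.743 × 715 → ξ₁ = 531.2 mol.
E balance: n_E = 0 + 2ξ₁ − 1ξ₂ = 119 → ξ₂ = (2·531.2 − 119)/1 = 943.5 mol.
Outlet amounts (n = n₀ + Σ ν·ξ):
  A: 715 − 1(531.2) = 183.8
  E: 0 + 2(531.2) − 1(943.5) = 119
  B: 0 + 2(943.5) = 1887
Total out = 2190 mol; y_B = 1887 / 2190 = 0.8617.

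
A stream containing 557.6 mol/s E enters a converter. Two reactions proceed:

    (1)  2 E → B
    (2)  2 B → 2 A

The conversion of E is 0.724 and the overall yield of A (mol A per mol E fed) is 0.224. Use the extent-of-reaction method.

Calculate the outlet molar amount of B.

Conversion of E: E consumed = 2ξ₁ = 0.724 × 557.6 → ξ₁ = 201.9 mol/s.
Yield of A: 2ξ₂ / 557.6 = 0.224 → ξ₂ = 62.45 mol/s.
Outlet amounts (n = n₀ + Σ ν·ξ):
  E: 557.6 − 2(201.9) = 153.9
  B: 0 + 1(201.9) − 2(62.45) = 76.95
  A: 0 + 2(62.45) = 124.9

76.9 mol/s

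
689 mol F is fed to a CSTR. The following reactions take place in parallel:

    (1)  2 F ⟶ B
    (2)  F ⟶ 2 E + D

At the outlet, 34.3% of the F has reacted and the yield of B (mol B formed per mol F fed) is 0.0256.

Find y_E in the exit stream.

0.375

Yield of B: 1ξ₁ / 689 = 0.0256 → ξ₁ = 17.64 mol.
Conversion of F: 2ξ₁ + 1ξ₂ = 0.343 × 689 = 236.3 → ξ₂ = 201.1 mol.
Outlet amounts (n = n₀ + Σ ν·ξ):
  F: 689 − 2(17.64) − 1(201.1) = 452.7
  B: 0 + 1(17.64) = 17.64
  E: 0 + 2(201.1) = 402.1
  D: 0 + 1(201.1) = 201.1
Total out = 1073 mol; y_E = 402.1 / 1073 = 0.3746.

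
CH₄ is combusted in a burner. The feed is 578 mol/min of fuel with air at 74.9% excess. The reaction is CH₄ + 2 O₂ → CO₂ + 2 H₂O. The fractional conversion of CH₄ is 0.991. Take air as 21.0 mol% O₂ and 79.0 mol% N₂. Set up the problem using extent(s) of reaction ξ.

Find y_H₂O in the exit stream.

Stoichiometric O₂ = 2 × 578 = 1156 mol/min; O₂ fed = 1156 × 1.749 = 2022 mol/min.
N₂ fed = 2022 × 79/21 = 7606 mol/min.
Fuel reacted = 0.991 × 578 → ξ = 572.8 mol/min.
Outlet (n = n₀ + ν ξ):
  CH₄: 578 − 1(572.8) = 5.202
  O₂: 2022 − 2(572.8) = 876.2
  N₂: 7606 (inert)
  CO₂: 0 + 1(572.8) = 572.8
  H₂O: 0 + 2(572.8) = 1146
Total out = 10210 mol/min; y_H₂O = 1146 / 10210 = 0.1122.

0.112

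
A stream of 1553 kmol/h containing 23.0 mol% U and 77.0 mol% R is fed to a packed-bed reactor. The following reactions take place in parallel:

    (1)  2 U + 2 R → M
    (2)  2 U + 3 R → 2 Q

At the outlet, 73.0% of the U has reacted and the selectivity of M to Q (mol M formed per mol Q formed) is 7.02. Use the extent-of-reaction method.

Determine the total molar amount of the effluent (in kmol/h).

Conversion of U: U consumed = 0.73 × 357.2 = 260.7 kmol/h = 2ξ₁ + 2ξ₂.
Selectivity: 1ξ₁ / (2ξ₂) = 7.02 → ξ₁ = 14.04 ξ₂.
Substitute: (2·14.04 + 2) ξ₂ = 260.7 → ξ₂ = 8.669 kmol/h, ξ₁ = 121.7 kmol/h.
Outlet amounts (n = n₀ + Σ ν·ξ):
  U: 357.2 − 2(121.7) − 2(8.669) = 96.44
  R: 1196 − 2(121.7) − 3(8.669) = 926.4
  M: 0 + 1(121.7) = 121.7
  Q: 0 + 2(8.669) = 17.34
Total out = 96.44 + 926.4 + 121.7 + 17.34 = 1162 kmol/h.

1160 kmol/h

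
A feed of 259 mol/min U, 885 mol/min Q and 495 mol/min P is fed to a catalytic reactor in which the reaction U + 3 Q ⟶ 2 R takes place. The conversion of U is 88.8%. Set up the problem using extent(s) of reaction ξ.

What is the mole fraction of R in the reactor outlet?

U reacted = 0.888 × 259 = 230 mol/min; ν_U = −1, so ξ = 230/1 = 230 mol/min.
Outlet amounts (n = n₀ + ν ξ):
  U: 259 − 1(230) = 29.01
  Q: 885 − 3(230) = 195
  R: 0 + 2(230) = 460
  P: 495 (inert)
Total out = 1179 mol/min; y_R = 460 / 1179 = 0.3901.

0.39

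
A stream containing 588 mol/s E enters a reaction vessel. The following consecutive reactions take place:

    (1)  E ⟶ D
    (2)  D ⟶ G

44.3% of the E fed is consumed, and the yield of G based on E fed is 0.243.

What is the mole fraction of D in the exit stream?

0.2

Conversion of E: E consumed = 1ξ₁ = 0.443 × 588 → ξ₁ = 260.5 mol/s.
Yield of G: 1ξ₂ / 588 = 0.243 → ξ₂ = 142.9 mol/s.
Outlet amounts (n = n₀ + Σ ν·ξ):
  E: 588 − 1(260.5) = 327.5
  D: 0 + 1(260.5) − 1(142.9) = 117.6
  G: 0 + 1(142.9) = 142.9
Total out = 588 mol/s; y_D = 117.6 / 588 = 0.2.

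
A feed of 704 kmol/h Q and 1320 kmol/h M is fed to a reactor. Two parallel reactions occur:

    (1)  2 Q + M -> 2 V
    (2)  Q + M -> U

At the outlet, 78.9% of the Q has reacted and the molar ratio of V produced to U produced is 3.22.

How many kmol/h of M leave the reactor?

976 kmol/h

Conversion of Q: Q consumed = 0.789 × 704 = 555.5 kmol/h = 2ξ₁ + 1ξ₂.
Selectivity: 2ξ₁ / (1ξ₂) = 3.22 → ξ₁ = 1.61 ξ₂.
Substitute: (2·1.61 + 1) ξ₂ = 555.5 → ξ₂ = 131.6 kmol/h, ξ₁ = 211.9 kmol/h.
Outlet amounts (n = n₀ + Σ ν·ξ):
  Q: 704 − 2(211.9) − 1(131.6) = 148.5
  M: 1320 − 1(211.9) − 1(131.6) = 976.5
  V: 0 + 2(211.9) = 423.8
  U: 0 + 1(131.6) = 131.6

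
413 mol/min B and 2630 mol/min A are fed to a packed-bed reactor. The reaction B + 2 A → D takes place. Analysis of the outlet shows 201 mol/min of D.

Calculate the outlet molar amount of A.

For D: n = n₀ + 1ξ → 201 = 0 + 1ξ, giving ξ = 201 mol/min.
Outlet amounts (n = n₀ + ν ξ):
  B: 413 − 1(201) = 212
  A: 2630 − 2(201) = 2228
  D: 0 + 1(201) = 201

2230 mol/min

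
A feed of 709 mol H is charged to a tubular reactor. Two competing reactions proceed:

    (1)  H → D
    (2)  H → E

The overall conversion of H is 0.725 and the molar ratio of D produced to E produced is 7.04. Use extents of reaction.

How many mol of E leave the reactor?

Conversion of H: H consumed = 0.725 × 709 = 514 mol = 1ξ₁ + 1ξ₂.
Selectivity: 1ξ₁ / (1ξ₂) = 7.04 → ξ₁ = 7.04 ξ₂.
Substitute: (1·7.04 + 1) ξ₂ = 514 → ξ₂ = 63.93 mol, ξ₁ = 450.1 mol.
Outlet amounts (n = n₀ + Σ ν·ξ):
  H: 709 − 1(450.1) − 1(63.93) = 195
  D: 0 + 1(450.1) = 450.1
  E: 0 + 1(63.93) = 63.93

63.9 mol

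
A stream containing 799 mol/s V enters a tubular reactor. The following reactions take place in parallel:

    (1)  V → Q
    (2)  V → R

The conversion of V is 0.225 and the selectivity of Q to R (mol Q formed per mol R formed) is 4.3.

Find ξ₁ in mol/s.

ξ₁ = 146 mol/s

Conversion of V: V consumed = 0.225 × 799 = 179.8 mol/s = 1ξ₁ + 1ξ₂.
Selectivity: 1ξ₁ / (1ξ₂) = 4.3 → ξ₁ = 4.3 ξ₂.
Substitute: (1·4.3 + 1) ξ₂ = 179.8 → ξ₂ = 33.92 mol/s, ξ₁ = 145.9 mol/s.
Outlet amounts (n = n₀ + Σ ν·ξ):
  V: 799 − 1(145.9) − 1(33.92) = 619.2
  Q: 0 + 1(145.9) = 145.9
  R: 0 + 1(33.92) = 33.92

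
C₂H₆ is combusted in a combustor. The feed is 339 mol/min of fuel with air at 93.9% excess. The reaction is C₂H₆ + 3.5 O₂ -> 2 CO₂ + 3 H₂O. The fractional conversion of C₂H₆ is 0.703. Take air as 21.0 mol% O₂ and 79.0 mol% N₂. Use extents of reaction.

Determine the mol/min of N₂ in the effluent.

8650 mol/min

Stoichiometric O₂ = 3.5 × 339 = 1186 mol/min; O₂ fed = 1186 × 1.939 = 2301 mol/min.
N₂ fed = 2301 × 79/21 = 8655 mol/min.
Fuel reacted = 0.703 × 339 → ξ = 238.3 mol/min.
Outlet (n = n₀ + ν ξ):
  C₂H₆: 339 − 1(238.3) = 100.7
  O₂: 2301 − 3.5(238.3) = 1467
  N₂: 8655 (inert)
  CO₂: 0 + 2(238.3) = 476.6
  H₂O: 0 + 3(238.3) = 715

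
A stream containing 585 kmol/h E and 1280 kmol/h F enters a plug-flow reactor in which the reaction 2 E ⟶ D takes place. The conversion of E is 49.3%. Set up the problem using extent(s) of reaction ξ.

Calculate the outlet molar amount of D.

E reacted = 0.493 × 585 = 288.4 kmol/h; ν_E = −2, so ξ = 288.4/2 = 144.2 kmol/h.
Outlet amounts (n = n₀ + ν ξ):
  E: 585 − 2(144.2) = 296.6
  D: 0 + 1(144.2) = 144.2
  F: 1280 (inert)

144 kmol/h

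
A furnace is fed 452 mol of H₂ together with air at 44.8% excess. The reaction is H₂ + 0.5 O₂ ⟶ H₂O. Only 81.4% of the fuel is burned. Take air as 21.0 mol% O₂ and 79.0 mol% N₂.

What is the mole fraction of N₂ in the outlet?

Stoichiometric O₂ = 0.5 × 452 = 226 mol; O₂ fed = 226 × 1.448 = 327.2 mol.
N₂ fed = 327.2 × 79/21 = 1231 mol.
Fuel reacted = 0.814 × 452 → ξ = 367.9 mol.
Outlet (n = n₀ + ν ξ):
  H₂: 452 − 1(367.9) = 84.07
  O₂: 327.2 − 0.5(367.9) = 143.3
  N₂: 1231 (inert)
  H₂O: 0 + 1(367.9) = 367.9
Total out = 1826 mol; y_N₂ = 1231 / 1826 = 0.6741.

0.674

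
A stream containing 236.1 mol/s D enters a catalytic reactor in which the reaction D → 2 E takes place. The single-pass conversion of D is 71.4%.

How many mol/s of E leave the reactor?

D reacted = 0.714 × 236.1 = 168.6 mol/s; ν_D = −1, so ξ = 168.6/1 = 168.6 mol/s.
Outlet amounts (n = n₀ + ν ξ):
  D: 236.1 − 1(168.6) = 67.52
  E: 0 + 2(168.6) = 337.2

337 mol/s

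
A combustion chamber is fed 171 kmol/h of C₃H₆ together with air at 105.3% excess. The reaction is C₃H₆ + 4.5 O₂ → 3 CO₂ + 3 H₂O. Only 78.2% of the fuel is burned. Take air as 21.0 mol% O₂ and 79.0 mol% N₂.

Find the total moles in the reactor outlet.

Stoichiometric O₂ = 4.5 × 171 = 769.5 kmol/h; O₂ fed = 769.5 × 2.053 = 1580 kmol/h.
N₂ fed = 1580 × 79/21 = 5943 kmol/h.
Fuel reacted = 0.782 × 171 → ξ = 133.7 kmol/h.
Outlet (n = n₀ + ν ξ):
  C₃H₆: 171 − 1(133.7) = 37.28
  O₂: 1580 − 4.5(133.7) = 978
  N₂: 5943 (inert)
  CO₂: 0 + 3(133.7) = 401.2
  H₂O: 0 + 3(133.7) = 401.2
Total out = 37.28 + 978 + 5943 + 401.2 + 401.2 = 7761 kmol/h.

7760 kmol/h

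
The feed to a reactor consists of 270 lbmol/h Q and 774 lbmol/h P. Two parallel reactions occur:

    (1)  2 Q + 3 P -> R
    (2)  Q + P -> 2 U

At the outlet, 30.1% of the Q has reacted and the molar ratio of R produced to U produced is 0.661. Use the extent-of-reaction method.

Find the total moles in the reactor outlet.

Conversion of Q: Q consumed = 0.301 × 270 = 81.27 lbmol/h = 2ξ₁ + 1ξ₂.
Selectivity: 1ξ₁ / (2ξ₂) = 0.661 → ξ₁ = 1.322 ξ₂.
Substitute: (2·1.322 + 1) ξ₂ = 81.27 → ξ₂ = 22.3 lbmol/h, ξ₁ = 29.48 lbmol/h.
Outlet amounts (n = n₀ + Σ ν·ξ):
  Q: 270 − 2(29.48) − 1(22.3) = 188.7
  P: 774 − 3(29.48) − 1(22.3) = 663.2
  R: 0 + 1(29.48) = 29.48
  U: 0 + 2(22.3) = 44.6
Total out = 188.7 + 663.2 + 29.48 + 44.6 = 926.1 lbmol/h.

926 lbmol/h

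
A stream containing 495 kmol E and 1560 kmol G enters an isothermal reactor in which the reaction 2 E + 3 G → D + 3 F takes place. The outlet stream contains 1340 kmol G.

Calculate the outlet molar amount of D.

73.3 kmol

For G: n = n₀ − 3ξ → 1340 = 1560 − 3ξ, giving ξ = 73.33 kmol.
Outlet amounts (n = n₀ + ν ξ):
  E: 495 − 2(73.33) = 348.3
  G: 1560 − 3(73.33) = 1340
  D: 0 + 1(73.33) = 73.33
  F: 0 + 3(73.33) = 220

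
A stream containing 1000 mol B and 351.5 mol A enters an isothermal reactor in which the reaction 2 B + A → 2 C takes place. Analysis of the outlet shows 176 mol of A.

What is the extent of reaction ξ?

For A: n = n₀ − 1ξ → 176 = 351.5 − 1ξ, giving ξ = 175.5 mol.
Outlet amounts (n = n₀ + ν ξ):
  B: 1000 − 2(175.5) = 649
  A: 351.5 − 1(175.5) = 176
  C: 0 + 2(175.5) = 351

ξ = 176 mol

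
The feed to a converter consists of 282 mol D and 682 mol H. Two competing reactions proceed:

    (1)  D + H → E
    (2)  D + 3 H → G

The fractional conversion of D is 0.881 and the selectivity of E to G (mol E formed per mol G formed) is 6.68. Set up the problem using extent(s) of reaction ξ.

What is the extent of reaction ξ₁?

Conversion of D: D consumed = 0.881 × 282 = 248.4 mol = 1ξ₁ + 1ξ₂.
Selectivity: 1ξ₁ / (1ξ₂) = 6.68 → ξ₁ = 6.68 ξ₂.
Substitute: (1·6.68 + 1) ξ₂ = 248.4 → ξ₂ = 32.35 mol, ξ₁ = 216.1 mol.
Outlet amounts (n = n₀ + Σ ν·ξ):
  D: 282 − 1(216.1) − 1(32.35) = 33.56
  H: 682 − 1(216.1) − 3(32.35) = 368.9
  E: 0 + 1(216.1) = 216.1
  G: 0 + 1(32.35) = 32.35

ξ₁ = 216 mol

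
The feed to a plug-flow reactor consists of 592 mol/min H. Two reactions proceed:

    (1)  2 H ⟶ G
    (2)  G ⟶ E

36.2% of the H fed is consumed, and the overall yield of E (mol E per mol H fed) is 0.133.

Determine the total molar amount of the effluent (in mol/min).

Conversion of H: H consumed = 2ξ₁ = 0.362 × 592 → ξ₁ = 107.2 mol/min.
Yield of E: 1ξ₂ / 592 = 0.133 → ξ₂ = 78.74 mol/min.
Outlet amounts (n = n₀ + Σ ν·ξ):
  H: 592 − 2(107.2) = 377.7
  G: 0 + 1(107.2) − 1(78.74) = 28.42
  E: 0 + 1(78.74) = 78.74
Total out = 377.7 + 28.42 + 78.74 = 484.8 mol/min.

485 mol/min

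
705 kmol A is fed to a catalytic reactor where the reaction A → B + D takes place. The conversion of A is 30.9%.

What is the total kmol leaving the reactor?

A reacted = 0.309 × 705 = 217.8 kmol; ν_A = −1, so ξ = 217.8/1 = 217.8 kmol.
Outlet amounts (n = n₀ + ν ξ):
  A: 705 − 1(217.8) = 487.2
  B: 0 + 1(217.8) = 217.8
  D: 0 + 1(217.8) = 217.8
Total out = 487.2 + 217.8 + 217.8 = 922.8 kmol.

923 kmol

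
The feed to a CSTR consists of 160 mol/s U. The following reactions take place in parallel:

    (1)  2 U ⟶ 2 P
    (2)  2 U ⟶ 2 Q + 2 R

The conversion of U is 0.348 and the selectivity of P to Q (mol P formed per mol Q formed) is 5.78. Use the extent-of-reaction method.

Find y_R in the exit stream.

Conversion of U: U consumed = 0.348 × 160 = 55.68 mol/s = 2ξ₁ + 2ξ₂.
Selectivity: 2ξ₁ / (2ξ₂) = 5.78 → ξ₁ = 5.78 ξ₂.
Substitute: (2·5.78 + 2) ξ₂ = 55.68 → ξ₂ = 4.106 mol/s, ξ₁ = 23.73 mol/s.
Outlet amounts (n = n₀ + Σ ν·ξ):
  U: 160 − 2(23.73) − 2(4.106) = 104.3
  P: 0 + 2(23.73) = 47.47
  Q: 0 + 2(4.106) = 8.212
  R: 0 + 2(4.106) = 8.212
Total out = 168.2 mol/s; y_R = 8.212 / 168.2 = 0.04882.

0.0488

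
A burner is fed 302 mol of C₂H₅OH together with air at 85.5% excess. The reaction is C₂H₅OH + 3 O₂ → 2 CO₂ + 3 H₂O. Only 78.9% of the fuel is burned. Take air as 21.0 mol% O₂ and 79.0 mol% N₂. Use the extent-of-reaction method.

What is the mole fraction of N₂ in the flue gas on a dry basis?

0.808

Stoichiometric O₂ = 3 × 302 = 906 mol; O₂ fed = 906 × 1.855 = 1681 mol.
N₂ fed = 1681 × 79/21 = 6322 mol.
Fuel reacted = 0.789 × 302 → ξ = 238.3 mol.
Outlet (n = n₀ + ν ξ):
  C₂H₅OH: 302 − 1(238.3) = 63.72
  O₂: 1681 − 3(238.3) = 965.8
  N₂: 6322 (inert)
  CO₂: 0 + 2(238.3) = 476.6
  H₂O: 0 + 3(238.3) = 714.8
Dry total = 7828 mol; y_N₂ (dry) = 6322 / 7828 = 0.8076.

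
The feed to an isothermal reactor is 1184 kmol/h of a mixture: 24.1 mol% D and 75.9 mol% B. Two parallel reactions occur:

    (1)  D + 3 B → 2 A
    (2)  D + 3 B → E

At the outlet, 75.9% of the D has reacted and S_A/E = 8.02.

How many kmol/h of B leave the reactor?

249 kmol/h

Conversion of D: D consumed = 0.759 × 285.3 = 216.6 kmol/h = 1ξ₁ + 1ξ₂.
Selectivity: 2ξ₁ / (1ξ₂) = 8.02 → ξ₁ = 4.01 ξ₂.
Substitute: (1·4.01 + 1) ξ₂ = 216.6 → ξ₂ = 43.23 kmol/h, ξ₁ = 173.3 kmol/h.
Outlet amounts (n = n₀ + Σ ν·ξ):
  D: 285.3 − 1(173.3) − 1(43.23) = 68.77
  B: 898.7 − 3(173.3) − 3(43.23) = 248.9
  A: 0 + 2(173.3) = 346.7
  E: 0 + 1(43.23) = 43.23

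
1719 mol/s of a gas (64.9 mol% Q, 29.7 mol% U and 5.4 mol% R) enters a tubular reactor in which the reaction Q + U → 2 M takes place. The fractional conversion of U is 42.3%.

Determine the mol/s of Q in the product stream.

900 mol/s

U reacted = 0.423 × 510.5 = 216 mol/s; ν_U = −1, so ξ = 216/1 = 216 mol/s.
Outlet amounts (n = n₀ + ν ξ):
  Q: 1116 − 1(216) = 899.7
  U: 510.5 − 1(216) = 294.6
  M: 0 + 2(216) = 431.9
  R: 92.83 (inert)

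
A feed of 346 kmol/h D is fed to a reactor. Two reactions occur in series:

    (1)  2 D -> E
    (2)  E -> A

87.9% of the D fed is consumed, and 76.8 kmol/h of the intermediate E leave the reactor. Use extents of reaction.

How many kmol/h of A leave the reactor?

Conversion of D: D consumed = 2ξ₁ = 0.879 × 346 → ξ₁ = 152.1 kmol/h.
E balance: n_E = 0 + 1ξ₁ − 1ξ₂ = 76.8 → ξ₂ = (1·152.1 − 76.8)/1 = 75.27 kmol/h.
Outlet amounts (n = n₀ + Σ ν·ξ):
  D: 346 − 2(152.1) = 41.87
  E: 0 + 1(152.1) − 1(75.27) = 76.8
  A: 0 + 1(75.27) = 75.27

75.3 kmol/h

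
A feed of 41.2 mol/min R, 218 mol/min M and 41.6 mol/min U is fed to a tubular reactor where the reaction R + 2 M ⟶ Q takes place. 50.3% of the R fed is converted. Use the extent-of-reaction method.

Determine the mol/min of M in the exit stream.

R reacted = 0.503 × 41.2 = 20.72 mol/min; ν_R = −1, so ξ = 20.72/1 = 20.72 mol/min.
Outlet amounts (n = n₀ + ν ξ):
  R: 41.2 − 1(20.72) = 20.48
  M: 218 − 2(20.72) = 176.6
  Q: 0 + 1(20.72) = 20.72
  U: 41.6 (inert)

177 mol/min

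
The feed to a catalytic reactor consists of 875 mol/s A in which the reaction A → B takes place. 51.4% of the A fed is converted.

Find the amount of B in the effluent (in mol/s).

450 mol/s

A reacted = 0.514 × 875 = 449.8 mol/s; ν_A = −1, so ξ = 449.8/1 = 449.8 mol/s.
Outlet amounts (n = n₀ + ν ξ):
  A: 875 − 1(449.8) = 425.2
  B: 0 + 1(449.8) = 449.8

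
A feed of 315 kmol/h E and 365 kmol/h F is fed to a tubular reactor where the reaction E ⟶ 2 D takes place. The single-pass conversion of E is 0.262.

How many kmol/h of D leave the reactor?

165 kmol/h

E reacted = 0.262 × 315 = 82.53 kmol/h; ν_E = −1, so ξ = 82.53/1 = 82.53 kmol/h.
Outlet amounts (n = n₀ + ν ξ):
  E: 315 − 1(82.53) = 232.5
  D: 0 + 2(82.53) = 165.1
  F: 365 (inert)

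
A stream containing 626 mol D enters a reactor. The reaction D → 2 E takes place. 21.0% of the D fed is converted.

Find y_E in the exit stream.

0.347

D reacted = 0.21 × 626 = 131.5 mol; ν_D = −1, so ξ = 131.5/1 = 131.5 mol.
Outlet amounts (n = n₀ + ν ξ):
  D: 626 − 1(131.5) = 494.5
  E: 0 + 2(131.5) = 262.9
Total out = 757.5 mol; y_E = 262.9 / 757.5 = 0.3471.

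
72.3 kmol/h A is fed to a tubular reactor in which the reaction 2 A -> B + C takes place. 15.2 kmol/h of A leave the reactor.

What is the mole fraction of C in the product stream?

For A: n = n₀ − 2ξ → 15.2 = 72.3 − 2ξ, giving ξ = 28.55 kmol/h.
Outlet amounts (n = n₀ + ν ξ):
  A: 72.3 − 2(28.55) = 15.2
  B: 0 + 1(28.55) = 28.55
  C: 0 + 1(28.55) = 28.55
Total out = 72.3 kmol/h; y_C = 28.55 / 72.3 = 0.3949.

0.395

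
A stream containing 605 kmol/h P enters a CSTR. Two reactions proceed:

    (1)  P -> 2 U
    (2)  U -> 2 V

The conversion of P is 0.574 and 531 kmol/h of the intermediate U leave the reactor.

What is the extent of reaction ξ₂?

Conversion of P: P consumed = 1ξ₁ = 0.574 × 605 → ξ₁ = 347.3 kmol/h.
U balance: n_U = 0 + 2ξ₁ − 1ξ₂ = 531 → ξ₂ = (2·347.3 − 531)/1 = 163.5 kmol/h.
Outlet amounts (n = n₀ + Σ ν·ξ):
  P: 605 − 1(347.3) = 257.7
  U: 0 + 2(347.3) − 1(163.5) = 531
  V: 0 + 2(163.5) = 327.1

ξ₂ = 164 kmol/h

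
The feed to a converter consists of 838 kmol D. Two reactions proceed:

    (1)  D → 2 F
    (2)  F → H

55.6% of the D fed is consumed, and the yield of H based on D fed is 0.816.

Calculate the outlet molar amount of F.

Conversion of D: D consumed = 1ξ₁ = 0.556 × 838 → ξ₁ = 465.9 kmol.
Yield of H: 1ξ₂ / 838 = 0.816 → ξ₂ = 683.8 kmol.
Outlet amounts (n = n₀ + Σ ν·ξ):
  D: 838 − 1(465.9) = 372.1
  F: 0 + 2(465.9) − 1(683.8) = 248
  H: 0 + 1(683.8) = 683.8

248 kmol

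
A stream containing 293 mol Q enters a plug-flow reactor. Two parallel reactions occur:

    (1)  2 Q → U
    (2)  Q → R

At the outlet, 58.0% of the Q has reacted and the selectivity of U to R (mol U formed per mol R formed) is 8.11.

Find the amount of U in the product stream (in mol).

80 mol

Conversion of Q: Q consumed = 0.58 × 293 = 169.9 mol = 2ξ₁ + 1ξ₂.
Selectivity: 1ξ₁ / (1ξ₂) = 8.11 → ξ₁ = 8.11 ξ₂.
Substitute: (2·8.11 + 1) ξ₂ = 169.9 → ξ₂ = 9.869 mol, ξ₁ = 80.04 mol.
Outlet amounts (n = n₀ + Σ ν·ξ):
  Q: 293 − 2(80.04) − 1(9.869) = 123.1
  U: 0 + 1(80.04) = 80.04
  R: 0 + 1(9.869) = 9.869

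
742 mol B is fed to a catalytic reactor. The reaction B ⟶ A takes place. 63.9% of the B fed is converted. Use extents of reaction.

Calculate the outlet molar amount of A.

B reacted = 0.639 × 742 = 474.1 mol; ν_B = −1, so ξ = 474.1/1 = 474.1 mol.
Outlet amounts (n = n₀ + ν ξ):
  B: 742 − 1(474.1) = 267.9
  A: 0 + 1(474.1) = 474.1

474 mol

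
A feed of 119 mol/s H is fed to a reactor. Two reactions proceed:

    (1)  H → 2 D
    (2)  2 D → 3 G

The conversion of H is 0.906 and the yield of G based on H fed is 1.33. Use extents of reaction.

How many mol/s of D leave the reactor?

110 mol/s

Conversion of H: H consumed = 1ξ₁ = 0.906 × 119 → ξ₁ = 107.8 mol/s.
Yield of G: 3ξ₂ / 119 = 1.33 → ξ₂ = 52.76 mol/s.
Outlet amounts (n = n₀ + Σ ν·ξ):
  H: 119 − 1(107.8) = 11.19
  D: 0 + 2(107.8) − 2(52.76) = 110.1
  G: 0 + 3(52.76) = 158.3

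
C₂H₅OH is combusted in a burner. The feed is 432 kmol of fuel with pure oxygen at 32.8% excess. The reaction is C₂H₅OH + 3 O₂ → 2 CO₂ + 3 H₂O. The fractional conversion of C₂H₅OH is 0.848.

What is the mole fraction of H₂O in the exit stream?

0.436

Stoichiometric O₂ = 3 × 432 = 1296 kmol; O₂ fed = 1296 × 1.328 = 1721 kmol.
Fuel reacted = 0.848 × 432 → ξ = 366.3 kmol.
Outlet (n = n₀ + ν ξ):
  C₂H₅OH: 432 − 1(366.3) = 65.66
  O₂: 1721 − 3(366.3) = 622.1
  CO₂: 0 + 2(366.3) = 732.7
  H₂O: 0 + 3(366.3) = 1099
Total out = 2519 kmol; y_H₂O = 1099 / 2519 = 0.4362.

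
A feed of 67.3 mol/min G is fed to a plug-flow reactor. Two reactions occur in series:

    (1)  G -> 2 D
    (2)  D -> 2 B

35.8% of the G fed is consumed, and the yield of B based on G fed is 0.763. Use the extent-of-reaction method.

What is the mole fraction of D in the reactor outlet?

Conversion of G: G consumed = 1ξ₁ = 0.358 × 67.3 → ξ₁ = 24.09 mol/min.
Yield of B: 2ξ₂ / 67.3 = 0.763 → ξ₂ = 25.67 mol/min.
Outlet amounts (n = n₀ + Σ ν·ξ):
  G: 67.3 − 1(24.09) = 43.21
  D: 0 + 2(24.09) − 1(25.67) = 22.51
  B: 0 + 2(25.67) = 51.35
Total out = 117.1 mol/min; y_D = 22.51 / 117.1 = 0.1923.

0.192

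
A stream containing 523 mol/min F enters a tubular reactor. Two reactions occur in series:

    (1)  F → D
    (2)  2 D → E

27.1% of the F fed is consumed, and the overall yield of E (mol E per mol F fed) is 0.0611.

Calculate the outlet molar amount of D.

Conversion of F: F consumed = 1ξ₁ = 0.271 × 523 → ξ₁ = 141.7 mol/min.
Yield of E: 1ξ₂ / 523 = 0.0611 → ξ₂ = 31.96 mol/min.
Outlet amounts (n = n₀ + Σ ν·ξ):
  F: 523 − 1(141.7) = 381.3
  D: 0 + 1(141.7) − 2(31.96) = 77.82
  E: 0 + 1(31.96) = 31.96

77.8 mol/min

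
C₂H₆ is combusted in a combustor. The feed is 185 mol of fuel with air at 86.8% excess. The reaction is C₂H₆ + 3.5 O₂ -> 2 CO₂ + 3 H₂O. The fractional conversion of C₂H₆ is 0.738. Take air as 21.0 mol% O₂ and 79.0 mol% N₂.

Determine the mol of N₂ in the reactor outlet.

Stoichiometric O₂ = 3.5 × 185 = 647.5 mol; O₂ fed = 647.5 × 1.868 = 1210 mol.
N₂ fed = 1210 × 79/21 = 4550 mol.
Fuel reacted = 0.738 × 185 → ξ = 136.5 mol.
Outlet (n = n₀ + ν ξ):
  C₂H₆: 185 − 1(136.5) = 48.47
  O₂: 1210 − 3.5(136.5) = 731.7
  N₂: 4550 (inert)
  CO₂: 0 + 2(136.5) = 273.1
  H₂O: 0 + 3(136.5) = 409.6

4550 mol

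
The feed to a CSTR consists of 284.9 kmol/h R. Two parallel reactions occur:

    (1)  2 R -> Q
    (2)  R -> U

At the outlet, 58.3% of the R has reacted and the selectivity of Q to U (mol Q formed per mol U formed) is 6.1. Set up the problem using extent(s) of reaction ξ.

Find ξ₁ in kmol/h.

Conversion of R: R consumed = 0.583 × 284.9 = 166.1 kmol/h = 2ξ₁ + 1ξ₂.
Selectivity: 1ξ₁ / (1ξ₂) = 6.1 → ξ₁ = 6.1 ξ₂.
Substitute: (2·6.1 + 1) ξ₂ = 166.1 → ξ₂ = 12.58 kmol/h, ξ₁ = 76.76 kmol/h.
Outlet amounts (n = n₀ + Σ ν·ξ):
  R: 284.9 − 2(76.76) − 1(12.58) = 118.8
  Q: 0 + 1(76.76) = 76.76
  U: 0 + 1(12.58) = 12.58

ξ₁ = 76.8 kmol/h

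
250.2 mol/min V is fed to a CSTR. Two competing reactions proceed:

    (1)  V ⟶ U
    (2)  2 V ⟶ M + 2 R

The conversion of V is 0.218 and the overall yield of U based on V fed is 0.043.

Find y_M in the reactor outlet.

Yield of U: 1ξ₁ / 250.2 = 0.043 → ξ₁ = 10.76 mol/min.
Conversion of V: 1ξ₁ + 2ξ₂ = 0.218 × 250.2 = 54.54 → ξ₂ = 21.89 mol/min.
Outlet amounts (n = n₀ + Σ ν·ξ):
  V: 250.2 − 1(10.76) − 2(21.89) = 195.7
  U: 0 + 1(10.76) = 10.76
  M: 0 + 1(21.89) = 21.89
  R: 0 + 2(21.89) = 43.78
Total out = 272.1 mol/min; y_M = 21.89 / 272.1 = 0.08046.

0.0805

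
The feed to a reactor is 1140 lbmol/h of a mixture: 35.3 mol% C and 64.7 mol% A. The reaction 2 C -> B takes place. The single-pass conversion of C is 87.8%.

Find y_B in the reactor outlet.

0.183

C reacted = 0.878 × 402.4 = 353.3 lbmol/h; ν_C = −2, so ξ = 353.3/2 = 176.7 lbmol/h.
Outlet amounts (n = n₀ + ν ξ):
  C: 402.4 − 2(176.7) = 49.1
  B: 0 + 1(176.7) = 176.7
  A: 737.6 (inert)
Total out = 963.3 lbmol/h; y_B = 176.7 / 963.3 = 0.1834.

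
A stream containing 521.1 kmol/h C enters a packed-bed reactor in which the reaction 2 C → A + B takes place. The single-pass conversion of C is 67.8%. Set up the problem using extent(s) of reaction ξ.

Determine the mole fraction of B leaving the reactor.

C reacted = 0.678 × 521.1 = 353.3 kmol/h; ν_C = −2, so ξ = 353.3/2 = 176.7 kmol/h.
Outlet amounts (n = n₀ + ν ξ):
  C: 521.1 − 2(176.7) = 167.8
  A: 0 + 1(176.7) = 176.7
  B: 0 + 1(176.7) = 176.7
Total out = 521.1 kmol/h; y_B = 176.7 / 521.1 = 0.339.

0.339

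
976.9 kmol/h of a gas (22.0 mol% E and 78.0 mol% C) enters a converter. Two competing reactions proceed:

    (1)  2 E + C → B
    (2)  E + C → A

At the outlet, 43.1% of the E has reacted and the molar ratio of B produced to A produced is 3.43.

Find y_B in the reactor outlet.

0.0457

Conversion of E: E consumed = 0.431 × 214.9 = 92.63 kmol/h = 2ξ₁ + 1ξ₂.
Selectivity: 1ξ₁ / (1ξ₂) = 3.43 → ξ₁ = 3.43 ξ₂.
Substitute: (2·3.43 + 1) ξ₂ = 92.63 → ξ₂ = 11.78 kmol/h, ξ₁ = 40.42 kmol/h.
Outlet amounts (n = n₀ + Σ ν·ξ):
  E: 214.9 − 2(40.42) − 1(11.78) = 122.3
  C: 762 − 1(40.42) − 1(11.78) = 709.8
  B: 0 + 1(40.42) = 40.42
  A: 0 + 1(11.78) = 11.78
Total out = 884.3 kmol/h; y_B = 40.42 / 884.3 = 0.04571.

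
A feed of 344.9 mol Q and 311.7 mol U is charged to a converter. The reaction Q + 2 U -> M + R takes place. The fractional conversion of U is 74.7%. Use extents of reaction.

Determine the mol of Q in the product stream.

U reacted = 0.747 × 311.7 = 232.8 mol; ν_U = −2, so ξ = 232.8/2 = 116.4 mol.
Outlet amounts (n = n₀ + ν ξ):
  Q: 344.9 − 1(116.4) = 228.5
  U: 311.7 − 2(116.4) = 78.86
  M: 0 + 1(116.4) = 116.4
  R: 0 + 1(116.4) = 116.4

228 mol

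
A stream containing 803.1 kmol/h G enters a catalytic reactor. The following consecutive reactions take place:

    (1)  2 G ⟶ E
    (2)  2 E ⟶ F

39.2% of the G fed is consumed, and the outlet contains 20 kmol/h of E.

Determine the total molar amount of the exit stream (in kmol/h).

Conversion of G: G consumed = 2ξ₁ = 0.392 × 803.1 → ξ₁ = 157.4 kmol/h.
E balance: n_E = 0 + 1ξ₁ − 2ξ₂ = 20 → ξ₂ = (1·157.4 − 20)/2 = 68.7 kmol/h.
Outlet amounts (n = n₀ + Σ ν·ξ):
  G: 803.1 − 2(157.4) = 488.3
  E: 0 + 1(157.4) − 2(68.7) = 20
  F: 0 + 1(68.7) = 68.7
Total out = 488.3 + 20 + 68.7 = 577 kmol/h.

577 kmol/h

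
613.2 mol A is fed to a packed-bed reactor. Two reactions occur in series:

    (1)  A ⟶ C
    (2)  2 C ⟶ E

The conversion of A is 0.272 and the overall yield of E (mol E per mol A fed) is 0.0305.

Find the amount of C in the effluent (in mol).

129 mol

Conversion of A: A consumed = 1ξ₁ = 0.272 × 613.2 → ξ₁ = 166.8 mol.
Yield of E: 1ξ₂ / 613.2 = 0.0305 → ξ₂ = 18.7 mol.
Outlet amounts (n = n₀ + Σ ν·ξ):
  A: 613.2 − 1(166.8) = 446.4
  C: 0 + 1(166.8) − 2(18.7) = 129.4
  E: 0 + 1(18.7) = 18.7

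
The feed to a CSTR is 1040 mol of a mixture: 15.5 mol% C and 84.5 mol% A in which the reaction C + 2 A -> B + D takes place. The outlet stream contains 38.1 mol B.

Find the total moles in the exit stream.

1000 mol

For B: n = n₀ + 1ξ → 38.1 = 0 + 1ξ, giving ξ = 38.1 mol.
Outlet amounts (n = n₀ + ν ξ):
  C: 161.2 − 1(38.1) = 123.1
  A: 878.8 − 2(38.1) = 802.6
  B: 0 + 1(38.1) = 38.1
  D: 0 + 1(38.1) = 38.1
Total out = 123.1 + 802.6 + 38.1 + 38.1 = 1002 mol.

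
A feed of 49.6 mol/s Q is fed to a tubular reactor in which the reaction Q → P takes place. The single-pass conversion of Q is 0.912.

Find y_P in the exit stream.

Q reacted = 0.912 × 49.6 = 45.24 mol/s; ν_Q = −1, so ξ = 45.24/1 = 45.24 mol/s.
Outlet amounts (n = n₀ + ν ξ):
  Q: 49.6 − 1(45.24) = 4.365
  P: 0 + 1(45.24) = 45.24
Total out = 49.6 mol/s; y_P = 45.24 / 49.6 = 0.912.

0.912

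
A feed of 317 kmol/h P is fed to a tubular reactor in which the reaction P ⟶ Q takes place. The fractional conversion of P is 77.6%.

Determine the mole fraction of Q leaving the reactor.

P reacted = 0.776 × 317 = 246 kmol/h; ν_P = −1, so ξ = 246/1 = 246 kmol/h.
Outlet amounts (n = n₀ + ν ξ):
  P: 317 − 1(246) = 71.01
  Q: 0 + 1(246) = 246
Total out = 317 kmol/h; y_Q = 246 / 317 = 0.776.

0.776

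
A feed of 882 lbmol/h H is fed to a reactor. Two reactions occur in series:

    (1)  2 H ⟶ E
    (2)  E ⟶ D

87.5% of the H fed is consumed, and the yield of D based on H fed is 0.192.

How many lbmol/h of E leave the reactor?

Conversion of H: H consumed = 2ξ₁ = 0.875 × 882 → ξ₁ = 385.9 lbmol/h.
Yield of D: 1ξ₂ / 882 = 0.192 → ξ₂ = 169.3 lbmol/h.
Outlet amounts (n = n₀ + Σ ν·ξ):
  H: 882 − 2(385.9) = 110.2
  E: 0 + 1(385.9) − 1(169.3) = 216.5
  D: 0 + 1(169.3) = 169.3

217 lbmol/h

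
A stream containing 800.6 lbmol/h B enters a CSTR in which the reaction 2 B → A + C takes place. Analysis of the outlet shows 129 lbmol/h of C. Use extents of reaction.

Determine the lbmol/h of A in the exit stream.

129 lbmol/h

For C: n = n₀ + 1ξ → 129 = 0 + 1ξ, giving ξ = 129 lbmol/h.
Outlet amounts (n = n₀ + ν ξ):
  B: 800.6 − 2(129) = 542.6
  A: 0 + 1(129) = 129
  C: 0 + 1(129) = 129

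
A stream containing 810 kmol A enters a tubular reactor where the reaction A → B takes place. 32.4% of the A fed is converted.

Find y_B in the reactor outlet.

0.324

A reacted = 0.324 × 810 = 262.4 kmol; ν_A = −1, so ξ = 262.4/1 = 262.4 kmol.
Outlet amounts (n = n₀ + ν ξ):
  A: 810 − 1(262.4) = 547.6
  B: 0 + 1(262.4) = 262.4
Total out = 810 kmol; y_B = 262.4 / 810 = 0.324.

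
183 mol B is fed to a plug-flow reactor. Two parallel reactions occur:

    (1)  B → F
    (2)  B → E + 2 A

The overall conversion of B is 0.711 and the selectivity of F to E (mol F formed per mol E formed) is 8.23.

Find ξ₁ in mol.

ξ₁ = 116 mol

Conversion of B: B consumed = 0.711 × 183 = 130.1 mol = 1ξ₁ + 1ξ₂.
Selectivity: 1ξ₁ / (1ξ₂) = 8.23 → ξ₁ = 8.23 ξ₂.
Substitute: (1·8.23 + 1) ξ₂ = 130.1 → ξ₂ = 14.1 mol, ξ₁ = 116 mol.
Outlet amounts (n = n₀ + Σ ν·ξ):
  B: 183 − 1(116) − 1(14.1) = 52.89
  F: 0 + 1(116) = 116
  E: 0 + 1(14.1) = 14.1
  A: 0 + 2(14.1) = 28.19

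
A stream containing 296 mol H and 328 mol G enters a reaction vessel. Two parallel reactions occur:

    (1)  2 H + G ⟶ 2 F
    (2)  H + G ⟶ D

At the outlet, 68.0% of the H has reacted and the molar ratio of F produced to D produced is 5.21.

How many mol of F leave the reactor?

Conversion of H: H consumed = 0.68 × 296 = 201.3 mol = 2ξ₁ + 1ξ₂.
Selectivity: 2ξ₁ / (1ξ₂) = 5.21 → ξ₁ = 2.605 ξ₂.
Substitute: (2·2.605 + 1) ξ₂ = 201.3 → ξ₂ = 32.41 mol, ξ₁ = 84.43 mol.
Outlet amounts (n = n₀ + Σ ν·ξ):
  H: 296 − 2(84.43) − 1(32.41) = 94.72
  G: 328 − 1(84.43) − 1(32.41) = 211.2
  F: 0 + 2(84.43) = 168.9
  D: 0 + 1(32.41) = 32.41

169 mol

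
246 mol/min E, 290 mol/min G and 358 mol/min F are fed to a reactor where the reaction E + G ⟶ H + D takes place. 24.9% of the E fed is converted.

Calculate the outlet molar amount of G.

229 mol/min

E reacted = 0.249 × 246 = 61.25 mol/min; ν_E = −1, so ξ = 61.25/1 = 61.25 mol/min.
Outlet amounts (n = n₀ + ν ξ):
  E: 246 − 1(61.25) = 184.7
  G: 290 − 1(61.25) = 228.7
  H: 0 + 1(61.25) = 61.25
  D: 0 + 1(61.25) = 61.25
  F: 358 (inert)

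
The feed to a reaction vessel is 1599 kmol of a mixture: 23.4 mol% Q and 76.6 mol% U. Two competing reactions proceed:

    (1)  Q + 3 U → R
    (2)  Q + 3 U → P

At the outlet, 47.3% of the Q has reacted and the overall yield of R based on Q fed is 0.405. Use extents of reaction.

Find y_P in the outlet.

Yield of R: 1ξ₁ / 374.2 = 0.405 → ξ₁ = 151.5 kmol.
Conversion of Q: 1ξ₁ + 1ξ₂ = 0.473 × 374.2 = 177 → ξ₂ = 25.44 kmol.
Outlet amounts (n = n₀ + Σ ν·ξ):
  Q: 374.2 − 1(151.5) − 1(25.44) = 197.2
  U: 1225 − 3(151.5) − 3(25.44) = 693.9
  R: 0 + 1(151.5) = 151.5
  P: 0 + 1(25.44) = 25.44
Total out = 1068 kmol; y_P = 25.44 / 1068 = 0.02382.

0.0238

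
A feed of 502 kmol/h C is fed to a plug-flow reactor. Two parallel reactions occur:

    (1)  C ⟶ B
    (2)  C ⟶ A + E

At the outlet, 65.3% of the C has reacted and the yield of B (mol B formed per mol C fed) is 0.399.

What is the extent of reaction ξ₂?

Yield of B: 1ξ₁ / 502 = 0.399 → ξ₁ = 200.3 kmol/h.
Conversion of C: 1ξ₁ + 1ξ₂ = 0.653 × 502 = 327.8 → ξ₂ = 127.5 kmol/h.
Outlet amounts (n = n₀ + Σ ν·ξ):
  C: 502 − 1(200.3) − 1(127.5) = 174.2
  B: 0 + 1(200.3) = 200.3
  A: 0 + 1(127.5) = 127.5
  E: 0 + 1(127.5) = 127.5

ξ₂ = 128 kmol/h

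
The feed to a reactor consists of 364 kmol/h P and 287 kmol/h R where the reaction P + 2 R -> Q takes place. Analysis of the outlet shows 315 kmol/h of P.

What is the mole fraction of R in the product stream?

0.342

For P: n = n₀ − 1ξ → 315 = 364 − 1ξ, giving ξ = 49 kmol/h.
Outlet amounts (n = n₀ + ν ξ):
  P: 364 − 1(49) = 315
  R: 287 − 2(49) = 189
  Q: 0 + 1(49) = 49
Total out = 553 kmol/h; y_R = 189 / 553 = 0.3418.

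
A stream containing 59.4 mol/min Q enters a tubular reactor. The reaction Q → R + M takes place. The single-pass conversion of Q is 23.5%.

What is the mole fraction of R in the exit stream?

Q reacted = 0.235 × 59.4 = 13.96 mol/min; ν_Q = −1, so ξ = 13.96/1 = 13.96 mol/min.
Outlet amounts (n = n₀ + ν ξ):
  Q: 59.4 − 1(13.96) = 45.44
  R: 0 + 1(13.96) = 13.96
  M: 0 + 1(13.96) = 13.96
Total out = 73.36 mol/min; y_R = 13.96 / 73.36 = 0.1903.

0.19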